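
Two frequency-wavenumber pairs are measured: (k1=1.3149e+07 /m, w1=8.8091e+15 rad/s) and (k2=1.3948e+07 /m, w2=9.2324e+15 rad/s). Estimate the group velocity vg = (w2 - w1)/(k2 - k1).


vg = (w2 - w1) / (k2 - k1)
= (9.2324e+15 - 8.8091e+15) / (1.3948e+07 - 1.3149e+07)
= 4.2330e+14 / 7.9900e+05
= 5.2979e+08 m/s

5.2979e+08


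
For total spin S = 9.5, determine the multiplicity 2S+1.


Spin multiplicity = 2S + 1
= 2 * 9.5 + 1
= 19.0 + 1
= 20

20


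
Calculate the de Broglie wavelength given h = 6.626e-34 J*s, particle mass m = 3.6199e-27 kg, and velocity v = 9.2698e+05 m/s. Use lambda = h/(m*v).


lambda = h / (m * v)
= 6.626e-34 / (3.6199e-27 * 9.2698e+05)
= 6.626e-34 / 3.3556e-21
= 1.9746e-13 m

1.9746e-13


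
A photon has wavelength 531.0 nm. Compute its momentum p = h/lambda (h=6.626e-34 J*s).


p = h / lambda
= 6.626e-34 / (531.0e-9)
= 6.626e-34 / 5.3100e-07
= 1.2478e-27 kg*m/s

1.2478e-27


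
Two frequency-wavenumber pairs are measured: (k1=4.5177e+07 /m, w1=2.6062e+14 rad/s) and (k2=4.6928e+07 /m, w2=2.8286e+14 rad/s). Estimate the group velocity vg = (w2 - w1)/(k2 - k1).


vg = (w2 - w1) / (k2 - k1)
= (2.8286e+14 - 2.6062e+14) / (4.6928e+07 - 4.5177e+07)
= 2.2240e+13 / 1.7510e+06
= 1.2701e+07 m/s

1.2701e+07


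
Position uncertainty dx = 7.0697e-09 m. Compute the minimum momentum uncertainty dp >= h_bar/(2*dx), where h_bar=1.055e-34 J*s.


dp = h_bar / (2 * dx)
= 1.055e-34 / (2 * 7.0697e-09)
= 1.055e-34 / 1.4139e-08
= 7.4614e-27 kg*m/s

7.4614e-27


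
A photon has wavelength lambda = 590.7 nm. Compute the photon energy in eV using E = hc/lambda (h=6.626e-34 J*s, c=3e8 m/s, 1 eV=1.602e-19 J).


E = hc / lambda
= (6.626e-34)(3e8) / (590.7e-9)
= 1.9878e-25 / 5.9070e-07
= 3.3652e-19 J
Converting to eV: 3.3652e-19 / 1.602e-19
= 2.1006 eV

2.1006


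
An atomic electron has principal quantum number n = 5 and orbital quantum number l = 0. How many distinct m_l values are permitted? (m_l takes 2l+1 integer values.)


m_l ranges from -l to +l in integer steps
So m_l goes from -0 to +0
Count = 2l + 1 = 2*0 + 1
= 1

1


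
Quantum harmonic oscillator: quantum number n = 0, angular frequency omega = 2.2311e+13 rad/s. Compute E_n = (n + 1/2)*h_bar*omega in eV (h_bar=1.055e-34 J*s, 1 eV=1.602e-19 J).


E = (n + 1/2) * h_bar * omega
= (0 + 0.5) * 1.055e-34 * 2.2311e+13
= 0.5 * 2.3538e-21
= 1.1769e-21 J
= 0.0073 eV

0.0073


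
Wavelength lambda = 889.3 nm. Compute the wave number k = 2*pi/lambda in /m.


k = 2 * pi / lambda
= 6.2832 / (889.3e-9)
= 6.2832 / 8.8930e-07
= 7.0653e+06 /m

7.0653e+06


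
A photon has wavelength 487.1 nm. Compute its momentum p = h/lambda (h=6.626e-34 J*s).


p = h / lambda
= 6.626e-34 / (487.1e-9)
= 6.626e-34 / 4.8710e-07
= 1.3603e-27 kg*m/s

1.3603e-27


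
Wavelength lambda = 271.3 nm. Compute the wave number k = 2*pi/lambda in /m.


k = 2 * pi / lambda
= 6.2832 / (271.3e-9)
= 6.2832 / 2.7130e-07
= 2.3160e+07 /m

2.3160e+07


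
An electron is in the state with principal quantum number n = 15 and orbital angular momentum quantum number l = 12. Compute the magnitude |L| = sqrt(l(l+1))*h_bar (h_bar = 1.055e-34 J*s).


L = sqrt(l*(l+1)) * h_bar
= sqrt(12 * 13) * 1.055e-34
= sqrt(156) * 1.055e-34
= 12.49 * 1.055e-34
= 1.3177e-33 J*s

1.3177e-33


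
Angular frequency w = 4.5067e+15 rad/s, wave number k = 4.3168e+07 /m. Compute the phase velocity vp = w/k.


vp = w / k
= 4.5067e+15 / 4.3168e+07
= 1.0440e+08 m/s

1.0440e+08


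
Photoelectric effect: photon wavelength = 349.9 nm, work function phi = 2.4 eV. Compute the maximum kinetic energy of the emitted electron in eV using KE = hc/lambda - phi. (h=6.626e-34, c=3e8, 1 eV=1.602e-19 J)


E_photon = hc / lambda
= (6.626e-34)(3e8) / (349.9e-9)
= 5.6811e-19 J
= 3.5462 eV
KE = E_photon - phi
= 3.5462 - 2.4
= 1.1462 eV

1.1462


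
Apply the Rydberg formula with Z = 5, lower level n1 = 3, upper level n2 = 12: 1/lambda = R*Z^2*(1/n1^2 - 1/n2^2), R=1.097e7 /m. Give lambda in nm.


1/lambda = R * Z^2 * (1/n1^2 - 1/n2^2)
= 1.097e7 * 5^2 * (1/3^2 - 1/12^2)
= 1.097e7 * 25 * (0.111111 - 0.006944)
= 2.8568e+07 /m
lambda = 1 / 2.8568e+07
= 35.0046 nm

35.0046


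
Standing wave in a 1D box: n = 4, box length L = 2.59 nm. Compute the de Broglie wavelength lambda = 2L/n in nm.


lambda = 2L / n
= 2 * 2.59 / 4
= 5.18 / 4
= 1.295 nm

1.295


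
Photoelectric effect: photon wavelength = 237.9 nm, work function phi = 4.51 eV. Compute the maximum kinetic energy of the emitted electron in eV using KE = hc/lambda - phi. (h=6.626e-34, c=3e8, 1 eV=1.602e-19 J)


E_photon = hc / lambda
= (6.626e-34)(3e8) / (237.9e-9)
= 8.3556e-19 J
= 5.2157 eV
KE = E_photon - phi
= 5.2157 - 4.51
= 0.7057 eV

0.7057


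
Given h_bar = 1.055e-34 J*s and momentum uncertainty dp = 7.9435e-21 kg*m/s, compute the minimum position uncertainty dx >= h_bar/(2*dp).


dx = h_bar / (2 * dp)
= 1.055e-34 / (2 * 7.9435e-21)
= 1.055e-34 / 1.5887e-20
= 6.6406e-15 m

6.6406e-15


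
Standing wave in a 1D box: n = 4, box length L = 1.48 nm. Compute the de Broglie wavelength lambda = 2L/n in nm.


lambda = 2L / n
= 2 * 1.48 / 4
= 2.96 / 4
= 0.74 nm

0.74


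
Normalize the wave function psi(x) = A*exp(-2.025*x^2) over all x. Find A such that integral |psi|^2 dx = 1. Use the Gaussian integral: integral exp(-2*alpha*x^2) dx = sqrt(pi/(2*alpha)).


integral |psi|^2 dx = A^2 * sqrt(pi/(2*alpha)) = 1
A^2 = sqrt(2*alpha/pi)
= sqrt(2 * 2.025 / pi)
= 1.13541
A = sqrt(1.13541)
= 1.0656

1.0656


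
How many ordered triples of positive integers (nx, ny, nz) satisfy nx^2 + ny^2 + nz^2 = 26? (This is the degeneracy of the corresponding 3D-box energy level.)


Enumerate all (nx, ny, nz) with nx^2 + ny^2 + nz^2 = 26:
(1,3,4)
(1,4,3)
(3,1,4)
(3,4,1)
(4,1,3)
(4,3,1)
Total degeneracy = 6

6


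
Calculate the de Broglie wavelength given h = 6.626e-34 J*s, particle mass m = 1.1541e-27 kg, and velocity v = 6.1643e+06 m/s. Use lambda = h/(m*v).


lambda = h / (m * v)
= 6.626e-34 / (1.1541e-27 * 6.1643e+06)
= 6.626e-34 / 7.1142e-21
= 9.3137e-14 m

9.3137e-14


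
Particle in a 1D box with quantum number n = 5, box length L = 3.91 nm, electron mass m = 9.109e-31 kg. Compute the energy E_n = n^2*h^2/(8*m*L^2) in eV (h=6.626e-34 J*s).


E = n^2 * h^2 / (8 * m * L^2)
= 5^2 * (6.626e-34)^2 / (8 * 9.109e-31 * (3.91e-9)^2)
= 25 * 4.3904e-67 / (8 * 9.109e-31 * 1.5288e-17)
= 9.8521e-20 J
= 0.615 eV

0.615


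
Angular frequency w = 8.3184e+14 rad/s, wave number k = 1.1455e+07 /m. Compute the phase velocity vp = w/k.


vp = w / k
= 8.3184e+14 / 1.1455e+07
= 7.2618e+07 m/s

7.2618e+07


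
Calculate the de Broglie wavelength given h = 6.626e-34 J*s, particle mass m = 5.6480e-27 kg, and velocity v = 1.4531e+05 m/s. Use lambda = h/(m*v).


lambda = h / (m * v)
= 6.626e-34 / (5.6480e-27 * 1.4531e+05)
= 6.626e-34 / 8.2071e-22
= 8.0735e-13 m

8.0735e-13


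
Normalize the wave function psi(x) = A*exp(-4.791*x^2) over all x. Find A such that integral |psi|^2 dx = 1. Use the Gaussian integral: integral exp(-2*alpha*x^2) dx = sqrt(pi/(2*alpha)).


integral |psi|^2 dx = A^2 * sqrt(pi/(2*alpha)) = 1
A^2 = sqrt(2*alpha/pi)
= sqrt(2 * 4.791 / pi)
= 1.746438
A = sqrt(1.746438)
= 1.3215

1.3215


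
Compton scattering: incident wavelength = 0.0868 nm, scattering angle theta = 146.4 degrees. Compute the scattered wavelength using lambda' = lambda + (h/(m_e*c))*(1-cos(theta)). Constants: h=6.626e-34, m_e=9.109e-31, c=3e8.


Compton wavelength: h/(m_e*c) = 2.4247e-12 m
d_lambda = 2.4247e-12 * (1 - cos(146.4 deg))
= 2.4247e-12 * 1.832921
= 4.4443e-12 m = 0.004444 nm
lambda' = 0.0868 + 0.004444
= 0.091244 nm

0.091244


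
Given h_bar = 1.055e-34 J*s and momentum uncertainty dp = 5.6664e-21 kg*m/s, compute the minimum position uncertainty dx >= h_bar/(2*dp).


dx = h_bar / (2 * dp)
= 1.055e-34 / (2 * 5.6664e-21)
= 1.055e-34 / 1.1333e-20
= 9.3093e-15 m

9.3093e-15


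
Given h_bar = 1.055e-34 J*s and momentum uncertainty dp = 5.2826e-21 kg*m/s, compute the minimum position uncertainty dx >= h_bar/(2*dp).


dx = h_bar / (2 * dp)
= 1.055e-34 / (2 * 5.2826e-21)
= 1.055e-34 / 1.0565e-20
= 9.9856e-15 m

9.9856e-15


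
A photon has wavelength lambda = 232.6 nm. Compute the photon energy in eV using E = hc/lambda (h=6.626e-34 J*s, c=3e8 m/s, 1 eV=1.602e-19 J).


E = hc / lambda
= (6.626e-34)(3e8) / (232.6e-9)
= 1.9878e-25 / 2.3260e-07
= 8.5460e-19 J
Converting to eV: 8.5460e-19 / 1.602e-19
= 5.3346 eV

5.3346


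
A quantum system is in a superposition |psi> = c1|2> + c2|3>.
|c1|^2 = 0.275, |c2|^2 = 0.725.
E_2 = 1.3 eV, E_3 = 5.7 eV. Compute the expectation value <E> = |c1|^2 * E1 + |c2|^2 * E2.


<E> = |c1|^2 * E1 + |c2|^2 * E2
= 0.275 * 1.3 + 0.725 * 5.7
= 0.3575 + 4.1325
= 4.49 eV

4.49


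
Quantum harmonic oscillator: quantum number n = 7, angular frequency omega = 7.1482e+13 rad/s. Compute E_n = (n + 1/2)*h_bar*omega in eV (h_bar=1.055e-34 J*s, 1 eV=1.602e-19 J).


E = (n + 1/2) * h_bar * omega
= (7 + 0.5) * 1.055e-34 * 7.1482e+13
= 7.5 * 7.5414e-21
= 5.6560e-20 J
= 0.3531 eV

0.3531


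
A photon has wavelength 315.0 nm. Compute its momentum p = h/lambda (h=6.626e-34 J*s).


p = h / lambda
= 6.626e-34 / (315.0e-9)
= 6.626e-34 / 3.1500e-07
= 2.1035e-27 kg*m/s

2.1035e-27


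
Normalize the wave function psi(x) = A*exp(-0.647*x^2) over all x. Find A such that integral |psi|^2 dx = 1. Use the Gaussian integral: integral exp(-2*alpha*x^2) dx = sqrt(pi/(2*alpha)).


integral |psi|^2 dx = A^2 * sqrt(pi/(2*alpha)) = 1
A^2 = sqrt(2*alpha/pi)
= sqrt(2 * 0.647 / pi)
= 0.641789
A = sqrt(0.641789)
= 0.8011

0.8011


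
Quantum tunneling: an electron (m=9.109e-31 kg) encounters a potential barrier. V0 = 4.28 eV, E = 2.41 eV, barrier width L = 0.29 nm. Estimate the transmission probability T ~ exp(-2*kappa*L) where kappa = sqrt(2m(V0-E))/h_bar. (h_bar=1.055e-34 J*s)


V0 - E = 1.87 eV = 2.9957e-19 J
kappa = sqrt(2 * m * (V0-E)) / h_bar
= sqrt(2 * 9.109e-31 * 2.9957e-19) / 1.055e-34
= 7.0024e+09 /m
2*kappa*L = 2 * 7.0024e+09 * 0.29e-9
= 4.0614
T = exp(-4.0614) = 1.722454e-02

1.722454e-02


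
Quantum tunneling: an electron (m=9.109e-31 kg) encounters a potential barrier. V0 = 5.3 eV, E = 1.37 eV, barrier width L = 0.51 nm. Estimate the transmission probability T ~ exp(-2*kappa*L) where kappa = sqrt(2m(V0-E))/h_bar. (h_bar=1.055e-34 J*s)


V0 - E = 3.93 eV = 6.2959e-19 J
kappa = sqrt(2 * m * (V0-E)) / h_bar
= sqrt(2 * 9.109e-31 * 6.2959e-19) / 1.055e-34
= 1.0151e+10 /m
2*kappa*L = 2 * 1.0151e+10 * 0.51e-9
= 10.3544
T = exp(-10.3544) = 3.185183e-05

3.185183e-05


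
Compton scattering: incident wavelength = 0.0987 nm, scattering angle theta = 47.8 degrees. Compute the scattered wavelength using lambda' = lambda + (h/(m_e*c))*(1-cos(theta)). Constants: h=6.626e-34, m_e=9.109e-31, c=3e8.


Compton wavelength: h/(m_e*c) = 2.4247e-12 m
d_lambda = 2.4247e-12 * (1 - cos(47.8 deg))
= 2.4247e-12 * 0.328279
= 7.9598e-13 m = 0.000796 nm
lambda' = 0.0987 + 0.000796
= 0.099496 nm

0.099496


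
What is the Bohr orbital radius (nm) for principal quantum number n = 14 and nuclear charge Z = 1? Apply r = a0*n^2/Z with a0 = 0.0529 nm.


r = a0 * n^2 / Z
= 0.0529 * 14^2 / 1
= 0.0529 * 196 / 1
= 10.3684 nm

10.3684


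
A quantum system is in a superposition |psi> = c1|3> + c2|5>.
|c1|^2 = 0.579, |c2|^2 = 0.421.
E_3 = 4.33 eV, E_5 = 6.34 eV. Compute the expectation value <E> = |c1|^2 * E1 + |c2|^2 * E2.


<E> = |c1|^2 * E1 + |c2|^2 * E2
= 0.579 * 4.33 + 0.421 * 6.34
= 2.5071 + 2.6691
= 5.1762 eV

5.1762


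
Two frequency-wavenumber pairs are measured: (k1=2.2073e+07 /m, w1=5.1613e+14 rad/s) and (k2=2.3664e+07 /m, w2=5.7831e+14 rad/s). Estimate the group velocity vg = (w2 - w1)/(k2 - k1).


vg = (w2 - w1) / (k2 - k1)
= (5.7831e+14 - 5.1613e+14) / (2.3664e+07 - 2.2073e+07)
= 6.2180e+13 / 1.5910e+06
= 3.9082e+07 m/s

3.9082e+07


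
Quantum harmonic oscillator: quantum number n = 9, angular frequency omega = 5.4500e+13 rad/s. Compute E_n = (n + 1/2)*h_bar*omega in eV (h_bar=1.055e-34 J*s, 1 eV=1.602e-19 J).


E = (n + 1/2) * h_bar * omega
= (9 + 0.5) * 1.055e-34 * 5.4500e+13
= 9.5 * 5.7497e-21
= 5.4623e-20 J
= 0.341 eV

0.341


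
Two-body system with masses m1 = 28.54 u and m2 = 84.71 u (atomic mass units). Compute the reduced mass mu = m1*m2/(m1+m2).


mu = m1 * m2 / (m1 + m2)
= 28.54 * 84.71 / (28.54 + 84.71)
= 2417.6234 / 113.25
= 21.3477 u

21.3477


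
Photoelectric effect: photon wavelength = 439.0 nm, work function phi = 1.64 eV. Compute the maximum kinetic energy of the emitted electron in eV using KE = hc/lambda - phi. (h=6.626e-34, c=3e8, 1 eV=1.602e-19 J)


E_photon = hc / lambda
= (6.626e-34)(3e8) / (439.0e-9)
= 4.5280e-19 J
= 2.8265 eV
KE = E_photon - phi
= 2.8265 - 1.64
= 1.1865 eV

1.1865


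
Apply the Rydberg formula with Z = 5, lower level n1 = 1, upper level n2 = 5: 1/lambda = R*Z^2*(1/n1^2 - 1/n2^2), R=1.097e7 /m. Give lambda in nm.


1/lambda = R * Z^2 * (1/n1^2 - 1/n2^2)
= 1.097e7 * 5^2 * (1/1^2 - 1/5^2)
= 1.097e7 * 25 * (1.0 - 0.04)
= 2.6328e+08 /m
lambda = 1 / 2.6328e+08
= 3.7982 nm

3.7982


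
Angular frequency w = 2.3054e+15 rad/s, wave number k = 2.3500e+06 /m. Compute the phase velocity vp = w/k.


vp = w / k
= 2.3054e+15 / 2.3500e+06
= 9.8102e+08 m/s

9.8102e+08


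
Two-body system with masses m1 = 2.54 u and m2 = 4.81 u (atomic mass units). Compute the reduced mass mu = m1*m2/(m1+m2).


mu = m1 * m2 / (m1 + m2)
= 2.54 * 4.81 / (2.54 + 4.81)
= 12.2174 / 7.35
= 1.6622 u

1.6622


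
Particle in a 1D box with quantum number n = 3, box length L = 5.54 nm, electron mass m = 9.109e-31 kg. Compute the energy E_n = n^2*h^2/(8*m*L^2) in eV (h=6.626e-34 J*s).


E = n^2 * h^2 / (8 * m * L^2)
= 3^2 * (6.626e-34)^2 / (8 * 9.109e-31 * (5.54e-9)^2)
= 9 * 4.3904e-67 / (8 * 9.109e-31 * 3.0692e-17)
= 1.7667e-20 J
= 0.1103 eV

0.1103


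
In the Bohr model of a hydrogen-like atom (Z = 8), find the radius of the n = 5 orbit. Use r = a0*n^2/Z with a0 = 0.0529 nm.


r = a0 * n^2 / Z
= 0.0529 * 5^2 / 8
= 0.0529 * 25 / 8
= 0.1653 nm

0.1653


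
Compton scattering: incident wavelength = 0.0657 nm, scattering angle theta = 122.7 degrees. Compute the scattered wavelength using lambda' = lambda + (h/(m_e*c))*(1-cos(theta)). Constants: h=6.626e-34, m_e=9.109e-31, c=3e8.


Compton wavelength: h/(m_e*c) = 2.4247e-12 m
d_lambda = 2.4247e-12 * (1 - cos(122.7 deg))
= 2.4247e-12 * 1.54024
= 3.7346e-12 m = 0.003735 nm
lambda' = 0.0657 + 0.003735
= 0.069435 nm

0.069435


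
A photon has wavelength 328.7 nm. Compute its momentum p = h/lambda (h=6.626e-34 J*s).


p = h / lambda
= 6.626e-34 / (328.7e-9)
= 6.626e-34 / 3.2870e-07
= 2.0158e-27 kg*m/s

2.0158e-27


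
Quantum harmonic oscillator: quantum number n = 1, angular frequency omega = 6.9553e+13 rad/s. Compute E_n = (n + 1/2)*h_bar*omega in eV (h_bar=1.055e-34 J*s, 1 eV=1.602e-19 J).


E = (n + 1/2) * h_bar * omega
= (1 + 0.5) * 1.055e-34 * 6.9553e+13
= 1.5 * 7.3378e-21
= 1.1007e-20 J
= 0.0687 eV

0.0687


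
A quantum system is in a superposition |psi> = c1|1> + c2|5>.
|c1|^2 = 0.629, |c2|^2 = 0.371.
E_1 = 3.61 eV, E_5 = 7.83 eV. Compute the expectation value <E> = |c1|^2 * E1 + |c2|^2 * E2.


<E> = |c1|^2 * E1 + |c2|^2 * E2
= 0.629 * 3.61 + 0.371 * 7.83
= 2.2707 + 2.9049
= 5.1756 eV

5.1756


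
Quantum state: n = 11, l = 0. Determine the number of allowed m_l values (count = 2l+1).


m_l ranges from -l to +l in integer steps
So m_l goes from -0 to +0
Count = 2l + 1 = 2*0 + 1
= 1

1


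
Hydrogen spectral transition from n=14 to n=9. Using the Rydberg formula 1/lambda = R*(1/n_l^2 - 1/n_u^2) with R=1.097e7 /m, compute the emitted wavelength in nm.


1/lambda = R * (1/n_l^2 - 1/n_u^2)
= 1.097e7 * (1/9^2 - 1/14^2)
= 1.097e7 * (0.012346 - 0.005102)
= 1.097e7 * 0.007244
= 7.9463e+04 /m
lambda = 1 / 7.9463e+04 = 12584.519 nm

12584.519


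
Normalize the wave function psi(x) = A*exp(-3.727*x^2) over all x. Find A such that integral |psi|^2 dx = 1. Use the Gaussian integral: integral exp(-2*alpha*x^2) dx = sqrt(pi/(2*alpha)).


integral |psi|^2 dx = A^2 * sqrt(pi/(2*alpha)) = 1
A^2 = sqrt(2*alpha/pi)
= sqrt(2 * 3.727 / pi)
= 1.540351
A = sqrt(1.540351)
= 1.2411

1.2411


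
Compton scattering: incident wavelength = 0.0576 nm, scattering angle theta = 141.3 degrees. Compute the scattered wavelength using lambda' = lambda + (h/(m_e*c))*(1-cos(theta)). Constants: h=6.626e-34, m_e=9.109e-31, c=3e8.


Compton wavelength: h/(m_e*c) = 2.4247e-12 m
d_lambda = 2.4247e-12 * (1 - cos(141.3 deg))
= 2.4247e-12 * 1.78043
= 4.3170e-12 m = 0.004317 nm
lambda' = 0.0576 + 0.004317
= 0.061917 nm

0.061917


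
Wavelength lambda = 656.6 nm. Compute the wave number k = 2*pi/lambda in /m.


k = 2 * pi / lambda
= 6.2832 / (656.6e-9)
= 6.2832 / 6.5660e-07
= 9.5693e+06 /m

9.5693e+06


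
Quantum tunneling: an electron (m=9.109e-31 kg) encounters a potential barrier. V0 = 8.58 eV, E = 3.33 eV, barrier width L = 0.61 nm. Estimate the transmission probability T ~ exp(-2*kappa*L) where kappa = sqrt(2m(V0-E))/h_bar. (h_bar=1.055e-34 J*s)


V0 - E = 5.25 eV = 8.4105e-19 J
kappa = sqrt(2 * m * (V0-E)) / h_bar
= sqrt(2 * 9.109e-31 * 8.4105e-19) / 1.055e-34
= 1.1733e+10 /m
2*kappa*L = 2 * 1.1733e+10 * 0.61e-9
= 14.3143
T = exp(-14.3143) = 6.072951e-07

6.072951e-07


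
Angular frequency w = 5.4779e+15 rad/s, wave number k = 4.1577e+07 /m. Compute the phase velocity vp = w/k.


vp = w / k
= 5.4779e+15 / 4.1577e+07
= 1.3175e+08 m/s

1.3175e+08


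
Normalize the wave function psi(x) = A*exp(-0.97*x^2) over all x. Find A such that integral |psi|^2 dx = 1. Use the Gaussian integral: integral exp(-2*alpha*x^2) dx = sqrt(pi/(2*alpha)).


integral |psi|^2 dx = A^2 * sqrt(pi/(2*alpha)) = 1
A^2 = sqrt(2*alpha/pi)
= sqrt(2 * 0.97 / pi)
= 0.785825
A = sqrt(0.785825)
= 0.8865

0.8865


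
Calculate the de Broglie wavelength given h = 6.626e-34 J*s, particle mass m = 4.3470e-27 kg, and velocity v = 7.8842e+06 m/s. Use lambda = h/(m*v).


lambda = h / (m * v)
= 6.626e-34 / (4.3470e-27 * 7.8842e+06)
= 6.626e-34 / 3.4273e-20
= 1.9333e-14 m

1.9333e-14


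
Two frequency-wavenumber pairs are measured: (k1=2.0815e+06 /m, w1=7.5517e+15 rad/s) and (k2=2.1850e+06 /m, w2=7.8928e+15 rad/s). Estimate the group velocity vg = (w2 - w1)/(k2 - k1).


vg = (w2 - w1) / (k2 - k1)
= (7.8928e+15 - 7.5517e+15) / (2.1850e+06 - 2.0815e+06)
= 3.4110e+14 / 1.0350e+05
= 3.2957e+09 m/s

3.2957e+09


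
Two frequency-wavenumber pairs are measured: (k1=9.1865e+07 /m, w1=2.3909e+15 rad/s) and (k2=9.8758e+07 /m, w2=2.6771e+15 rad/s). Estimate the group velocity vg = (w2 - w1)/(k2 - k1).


vg = (w2 - w1) / (k2 - k1)
= (2.6771e+15 - 2.3909e+15) / (9.8758e+07 - 9.1865e+07)
= 2.8620e+14 / 6.8930e+06
= 4.1520e+07 m/s

4.1520e+07


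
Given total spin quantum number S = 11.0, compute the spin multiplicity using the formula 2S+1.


Spin multiplicity = 2S + 1
= 2 * 11.0 + 1
= 22.0 + 1
= 23

23


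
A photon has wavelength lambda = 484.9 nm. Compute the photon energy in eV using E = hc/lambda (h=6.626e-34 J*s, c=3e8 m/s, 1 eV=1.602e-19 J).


E = hc / lambda
= (6.626e-34)(3e8) / (484.9e-9)
= 1.9878e-25 / 4.8490e-07
= 4.0994e-19 J
Converting to eV: 4.0994e-19 / 1.602e-19
= 2.5589 eV

2.5589


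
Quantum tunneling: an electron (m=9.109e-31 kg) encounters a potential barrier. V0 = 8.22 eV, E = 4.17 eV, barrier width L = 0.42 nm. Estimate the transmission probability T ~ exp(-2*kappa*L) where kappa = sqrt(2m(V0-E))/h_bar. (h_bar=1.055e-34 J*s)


V0 - E = 4.05 eV = 6.4881e-19 J
kappa = sqrt(2 * m * (V0-E)) / h_bar
= sqrt(2 * 9.109e-31 * 6.4881e-19) / 1.055e-34
= 1.0305e+10 /m
2*kappa*L = 2 * 1.0305e+10 * 0.42e-9
= 8.6564
T = exp(-8.6564) = 1.740144e-04

1.740144e-04


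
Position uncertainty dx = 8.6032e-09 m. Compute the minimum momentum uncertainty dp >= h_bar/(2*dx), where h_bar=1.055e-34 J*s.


dp = h_bar / (2 * dx)
= 1.055e-34 / (2 * 8.6032e-09)
= 1.055e-34 / 1.7206e-08
= 6.1314e-27 kg*m/s

6.1314e-27


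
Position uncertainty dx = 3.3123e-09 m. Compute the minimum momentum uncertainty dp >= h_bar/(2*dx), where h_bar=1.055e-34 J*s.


dp = h_bar / (2 * dx)
= 1.055e-34 / (2 * 3.3123e-09)
= 1.055e-34 / 6.6246e-09
= 1.5925e-26 kg*m/s

1.5925e-26


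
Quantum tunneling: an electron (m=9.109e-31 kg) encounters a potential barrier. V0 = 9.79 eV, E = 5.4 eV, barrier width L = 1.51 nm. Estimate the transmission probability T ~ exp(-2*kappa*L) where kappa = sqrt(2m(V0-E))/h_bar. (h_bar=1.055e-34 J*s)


V0 - E = 4.39 eV = 7.0328e-19 J
kappa = sqrt(2 * m * (V0-E)) / h_bar
= sqrt(2 * 9.109e-31 * 7.0328e-19) / 1.055e-34
= 1.0729e+10 /m
2*kappa*L = 2 * 1.0729e+10 * 1.51e-9
= 32.4017
T = exp(-32.4017) = 8.474276e-15

8.474276e-15


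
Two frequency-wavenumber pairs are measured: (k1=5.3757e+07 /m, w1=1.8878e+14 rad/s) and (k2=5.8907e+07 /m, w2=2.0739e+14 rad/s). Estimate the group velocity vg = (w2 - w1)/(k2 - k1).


vg = (w2 - w1) / (k2 - k1)
= (2.0739e+14 - 1.8878e+14) / (5.8907e+07 - 5.3757e+07)
= 1.8610e+13 / 5.1500e+06
= 3.6136e+06 m/s

3.6136e+06


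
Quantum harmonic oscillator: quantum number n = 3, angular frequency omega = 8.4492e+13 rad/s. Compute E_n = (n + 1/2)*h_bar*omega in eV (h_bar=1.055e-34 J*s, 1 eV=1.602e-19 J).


E = (n + 1/2) * h_bar * omega
= (3 + 0.5) * 1.055e-34 * 8.4492e+13
= 3.5 * 8.9139e-21
= 3.1199e-20 J
= 0.1947 eV

0.1947


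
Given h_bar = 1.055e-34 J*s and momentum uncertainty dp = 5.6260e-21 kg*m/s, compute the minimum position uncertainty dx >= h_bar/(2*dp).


dx = h_bar / (2 * dp)
= 1.055e-34 / (2 * 5.6260e-21)
= 1.055e-34 / 1.1252e-20
= 9.3761e-15 m

9.3761e-15


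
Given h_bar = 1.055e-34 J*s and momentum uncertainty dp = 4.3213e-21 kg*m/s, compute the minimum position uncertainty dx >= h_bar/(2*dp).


dx = h_bar / (2 * dp)
= 1.055e-34 / (2 * 4.3213e-21)
= 1.055e-34 / 8.6426e-21
= 1.2207e-14 m

1.2207e-14


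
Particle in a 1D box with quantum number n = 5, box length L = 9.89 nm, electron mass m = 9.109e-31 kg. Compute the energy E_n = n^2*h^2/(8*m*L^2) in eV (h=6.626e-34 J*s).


E = n^2 * h^2 / (8 * m * L^2)
= 5^2 * (6.626e-34)^2 / (8 * 9.109e-31 * (9.89e-9)^2)
= 25 * 4.3904e-67 / (8 * 9.109e-31 * 9.7812e-17)
= 1.5399e-20 J
= 0.0961 eV

0.0961


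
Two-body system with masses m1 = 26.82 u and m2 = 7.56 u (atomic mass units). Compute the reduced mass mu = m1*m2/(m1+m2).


mu = m1 * m2 / (m1 + m2)
= 26.82 * 7.56 / (26.82 + 7.56)
= 202.7592 / 34.38
= 5.8976 u

5.8976


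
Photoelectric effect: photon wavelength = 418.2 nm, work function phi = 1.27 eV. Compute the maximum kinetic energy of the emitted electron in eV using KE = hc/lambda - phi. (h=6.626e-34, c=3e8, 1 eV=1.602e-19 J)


E_photon = hc / lambda
= (6.626e-34)(3e8) / (418.2e-9)
= 4.7532e-19 J
= 2.9671 eV
KE = E_photon - phi
= 2.9671 - 1.27
= 1.6971 eV

1.6971


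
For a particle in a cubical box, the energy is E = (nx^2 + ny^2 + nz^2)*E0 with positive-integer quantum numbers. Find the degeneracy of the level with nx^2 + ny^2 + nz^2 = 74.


Enumerate all (nx, ny, nz) with nx^2 + ny^2 + nz^2 = 74:
(1,3,8)
(1,8,3)
(3,1,8)
(3,4,7)
(3,7,4)
(3,8,1)
(4,3,7)
(4,7,3)
(7,3,4)
(7,4,3)
(8,1,3)
(8,3,1)
Total degeneracy = 12

12


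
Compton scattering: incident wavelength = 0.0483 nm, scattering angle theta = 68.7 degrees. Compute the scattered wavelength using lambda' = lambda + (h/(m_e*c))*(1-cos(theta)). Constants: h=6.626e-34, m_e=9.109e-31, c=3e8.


Compton wavelength: h/(m_e*c) = 2.4247e-12 m
d_lambda = 2.4247e-12 * (1 - cos(68.7 deg))
= 2.4247e-12 * 0.636749
= 1.5439e-12 m = 0.001544 nm
lambda' = 0.0483 + 0.001544
= 0.049844 nm

0.049844


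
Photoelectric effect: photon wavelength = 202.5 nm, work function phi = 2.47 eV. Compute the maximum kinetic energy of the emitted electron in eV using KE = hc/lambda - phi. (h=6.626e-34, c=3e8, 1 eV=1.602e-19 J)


E_photon = hc / lambda
= (6.626e-34)(3e8) / (202.5e-9)
= 9.8163e-19 J
= 6.1275 eV
KE = E_photon - phi
= 6.1275 - 2.47
= 3.6575 eV

3.6575


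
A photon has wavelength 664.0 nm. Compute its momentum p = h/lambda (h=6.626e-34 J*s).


p = h / lambda
= 6.626e-34 / (664.0e-9)
= 6.626e-34 / 6.6400e-07
= 9.9789e-28 kg*m/s

9.9789e-28


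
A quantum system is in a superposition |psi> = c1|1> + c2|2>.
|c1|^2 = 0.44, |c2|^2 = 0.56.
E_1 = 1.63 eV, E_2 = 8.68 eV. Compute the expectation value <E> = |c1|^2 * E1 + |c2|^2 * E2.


<E> = |c1|^2 * E1 + |c2|^2 * E2
= 0.44 * 1.63 + 0.56 * 8.68
= 0.7172 + 4.8608
= 5.578 eV

5.578


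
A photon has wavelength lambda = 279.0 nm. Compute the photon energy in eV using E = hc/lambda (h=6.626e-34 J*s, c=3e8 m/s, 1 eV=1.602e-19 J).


E = hc / lambda
= (6.626e-34)(3e8) / (279.0e-9)
= 1.9878e-25 / 2.7900e-07
= 7.1247e-19 J
Converting to eV: 7.1247e-19 / 1.602e-19
= 4.4474 eV

4.4474


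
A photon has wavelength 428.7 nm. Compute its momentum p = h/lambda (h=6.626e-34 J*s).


p = h / lambda
= 6.626e-34 / (428.7e-9)
= 6.626e-34 / 4.2870e-07
= 1.5456e-27 kg*m/s

1.5456e-27


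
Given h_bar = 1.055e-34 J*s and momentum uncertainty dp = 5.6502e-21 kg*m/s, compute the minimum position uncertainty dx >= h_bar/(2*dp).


dx = h_bar / (2 * dp)
= 1.055e-34 / (2 * 5.6502e-21)
= 1.055e-34 / 1.1300e-20
= 9.3360e-15 m

9.3360e-15


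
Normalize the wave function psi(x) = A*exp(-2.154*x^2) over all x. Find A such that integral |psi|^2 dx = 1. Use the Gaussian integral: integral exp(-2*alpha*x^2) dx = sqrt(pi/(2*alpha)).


integral |psi|^2 dx = A^2 * sqrt(pi/(2*alpha)) = 1
A^2 = sqrt(2*alpha/pi)
= sqrt(2 * 2.154 / pi)
= 1.171016
A = sqrt(1.171016)
= 1.0821

1.0821


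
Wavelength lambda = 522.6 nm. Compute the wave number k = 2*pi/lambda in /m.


k = 2 * pi / lambda
= 6.2832 / (522.6e-9)
= 6.2832 / 5.2260e-07
= 1.2023e+07 /m

1.2023e+07


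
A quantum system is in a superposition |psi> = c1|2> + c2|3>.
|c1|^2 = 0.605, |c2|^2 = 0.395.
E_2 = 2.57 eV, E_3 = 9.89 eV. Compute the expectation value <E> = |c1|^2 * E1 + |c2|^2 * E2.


<E> = |c1|^2 * E1 + |c2|^2 * E2
= 0.605 * 2.57 + 0.395 * 9.89
= 1.5548 + 3.9066
= 5.4614 eV

5.4614


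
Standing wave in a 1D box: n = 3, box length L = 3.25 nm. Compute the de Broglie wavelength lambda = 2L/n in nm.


lambda = 2L / n
= 2 * 3.25 / 3
= 6.5 / 3
= 2.1667 nm

2.1667


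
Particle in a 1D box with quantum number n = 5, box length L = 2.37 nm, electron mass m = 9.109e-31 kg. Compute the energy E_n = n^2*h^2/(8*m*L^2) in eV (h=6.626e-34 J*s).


E = n^2 * h^2 / (8 * m * L^2)
= 5^2 * (6.626e-34)^2 / (8 * 9.109e-31 * (2.37e-9)^2)
= 25 * 4.3904e-67 / (8 * 9.109e-31 * 5.6169e-18)
= 2.6815e-19 J
= 1.6739 eV

1.6739


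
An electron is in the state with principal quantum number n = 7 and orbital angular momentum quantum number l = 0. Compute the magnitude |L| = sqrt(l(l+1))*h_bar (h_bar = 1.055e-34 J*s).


L = sqrt(l*(l+1)) * h_bar
= sqrt(0 * 1) * 1.055e-34
= sqrt(0) * 1.055e-34
= 0.0 * 1.055e-34
= 0.0000e+00 J*s

0.0000e+00


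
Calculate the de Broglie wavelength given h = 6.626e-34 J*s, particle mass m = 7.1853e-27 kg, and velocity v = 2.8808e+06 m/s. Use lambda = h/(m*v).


lambda = h / (m * v)
= 6.626e-34 / (7.1853e-27 * 2.8808e+06)
= 6.626e-34 / 2.0699e-20
= 3.2011e-14 m

3.2011e-14


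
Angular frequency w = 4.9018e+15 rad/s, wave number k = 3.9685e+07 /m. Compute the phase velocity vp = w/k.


vp = w / k
= 4.9018e+15 / 3.9685e+07
= 1.2352e+08 m/s

1.2352e+08


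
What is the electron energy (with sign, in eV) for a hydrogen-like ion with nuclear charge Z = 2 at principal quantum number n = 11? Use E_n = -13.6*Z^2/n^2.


E_n = -13.6 * Z^2 / n^2
= -13.6 * 2^2 / 11^2
= -13.6 * 4 / 121
= -0.4496 eV

-0.4496


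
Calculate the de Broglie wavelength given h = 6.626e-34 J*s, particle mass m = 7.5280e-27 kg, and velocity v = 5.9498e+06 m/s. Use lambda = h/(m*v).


lambda = h / (m * v)
= 6.626e-34 / (7.5280e-27 * 5.9498e+06)
= 6.626e-34 / 4.4790e-20
= 1.4793e-14 m

1.4793e-14


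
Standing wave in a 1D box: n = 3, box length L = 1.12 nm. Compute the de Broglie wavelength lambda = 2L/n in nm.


lambda = 2L / n
= 2 * 1.12 / 3
= 2.24 / 3
= 0.7467 nm

0.7467


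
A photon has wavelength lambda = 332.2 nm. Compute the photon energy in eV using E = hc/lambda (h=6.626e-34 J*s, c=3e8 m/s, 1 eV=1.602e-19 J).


E = hc / lambda
= (6.626e-34)(3e8) / (332.2e-9)
= 1.9878e-25 / 3.3220e-07
= 5.9837e-19 J
Converting to eV: 5.9837e-19 / 1.602e-19
= 3.7352 eV

3.7352


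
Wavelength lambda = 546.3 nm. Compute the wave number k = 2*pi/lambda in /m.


k = 2 * pi / lambda
= 6.2832 / (546.3e-9)
= 6.2832 / 5.4630e-07
= 1.1501e+07 /m

1.1501e+07


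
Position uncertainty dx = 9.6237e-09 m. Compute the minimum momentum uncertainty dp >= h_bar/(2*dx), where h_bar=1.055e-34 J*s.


dp = h_bar / (2 * dx)
= 1.055e-34 / (2 * 9.6237e-09)
= 1.055e-34 / 1.9247e-08
= 5.4813e-27 kg*m/s

5.4813e-27


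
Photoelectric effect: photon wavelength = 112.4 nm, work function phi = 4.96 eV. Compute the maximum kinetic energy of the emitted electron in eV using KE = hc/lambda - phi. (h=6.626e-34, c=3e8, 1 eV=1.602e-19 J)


E_photon = hc / lambda
= (6.626e-34)(3e8) / (112.4e-9)
= 1.7685e-18 J
= 11.0394 eV
KE = E_photon - phi
= 11.0394 - 4.96
= 6.0794 eV

6.0794


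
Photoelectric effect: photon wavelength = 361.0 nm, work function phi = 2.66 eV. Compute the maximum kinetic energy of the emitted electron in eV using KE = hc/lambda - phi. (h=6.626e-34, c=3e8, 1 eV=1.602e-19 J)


E_photon = hc / lambda
= (6.626e-34)(3e8) / (361.0e-9)
= 5.5064e-19 J
= 3.4372 eV
KE = E_photon - phi
= 3.4372 - 2.66
= 0.7772 eV

0.7772


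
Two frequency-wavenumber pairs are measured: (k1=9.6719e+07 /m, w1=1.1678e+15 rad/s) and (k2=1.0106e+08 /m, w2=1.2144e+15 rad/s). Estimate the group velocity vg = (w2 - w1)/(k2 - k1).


vg = (w2 - w1) / (k2 - k1)
= (1.2144e+15 - 1.1678e+15) / (1.0106e+08 - 9.6719e+07)
= 4.6600e+13 / 4.3410e+06
= 1.0735e+07 m/s

1.0735e+07


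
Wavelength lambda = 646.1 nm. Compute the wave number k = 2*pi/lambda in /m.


k = 2 * pi / lambda
= 6.2832 / (646.1e-9)
= 6.2832 / 6.4610e-07
= 9.7248e+06 /m

9.7248e+06


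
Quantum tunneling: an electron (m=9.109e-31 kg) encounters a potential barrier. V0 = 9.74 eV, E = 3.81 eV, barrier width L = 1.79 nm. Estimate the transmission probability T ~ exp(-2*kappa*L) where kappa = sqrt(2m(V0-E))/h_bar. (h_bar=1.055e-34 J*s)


V0 - E = 5.93 eV = 9.4999e-19 J
kappa = sqrt(2 * m * (V0-E)) / h_bar
= sqrt(2 * 9.109e-31 * 9.4999e-19) / 1.055e-34
= 1.2470e+10 /m
2*kappa*L = 2 * 1.2470e+10 * 1.79e-9
= 44.6416
T = exp(-44.6416) = 4.096471e-20

4.096471e-20


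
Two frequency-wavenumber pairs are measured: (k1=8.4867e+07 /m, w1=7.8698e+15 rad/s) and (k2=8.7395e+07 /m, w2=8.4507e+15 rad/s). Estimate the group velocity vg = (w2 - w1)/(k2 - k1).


vg = (w2 - w1) / (k2 - k1)
= (8.4507e+15 - 7.8698e+15) / (8.7395e+07 - 8.4867e+07)
= 5.8090e+14 / 2.5280e+06
= 2.2979e+08 m/s

2.2979e+08


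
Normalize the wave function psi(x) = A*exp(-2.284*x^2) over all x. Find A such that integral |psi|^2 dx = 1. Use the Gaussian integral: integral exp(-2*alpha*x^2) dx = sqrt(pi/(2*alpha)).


integral |psi|^2 dx = A^2 * sqrt(pi/(2*alpha)) = 1
A^2 = sqrt(2*alpha/pi)
= sqrt(2 * 2.284 / pi)
= 1.205836
A = sqrt(1.205836)
= 1.0981

1.0981


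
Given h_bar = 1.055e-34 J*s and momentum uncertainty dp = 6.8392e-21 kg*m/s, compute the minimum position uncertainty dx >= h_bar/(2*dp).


dx = h_bar / (2 * dp)
= 1.055e-34 / (2 * 6.8392e-21)
= 1.055e-34 / 1.3678e-20
= 7.7129e-15 m

7.7129e-15


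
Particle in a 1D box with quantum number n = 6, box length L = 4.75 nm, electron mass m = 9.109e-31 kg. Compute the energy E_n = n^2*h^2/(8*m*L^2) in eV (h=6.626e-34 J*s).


E = n^2 * h^2 / (8 * m * L^2)
= 6^2 * (6.626e-34)^2 / (8 * 9.109e-31 * (4.75e-9)^2)
= 36 * 4.3904e-67 / (8 * 9.109e-31 * 2.2563e-17)
= 9.6130e-20 J
= 0.6001 eV

0.6001


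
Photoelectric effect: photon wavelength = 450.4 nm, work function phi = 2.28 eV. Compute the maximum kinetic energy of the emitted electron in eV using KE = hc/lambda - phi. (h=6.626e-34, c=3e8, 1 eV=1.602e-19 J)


E_photon = hc / lambda
= (6.626e-34)(3e8) / (450.4e-9)
= 4.4134e-19 J
= 2.7549 eV
KE = E_photon - phi
= 2.7549 - 2.28
= 0.4749 eV

0.4749


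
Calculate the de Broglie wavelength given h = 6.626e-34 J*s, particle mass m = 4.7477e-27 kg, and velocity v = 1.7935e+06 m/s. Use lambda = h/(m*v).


lambda = h / (m * v)
= 6.626e-34 / (4.7477e-27 * 1.7935e+06)
= 6.626e-34 / 8.5150e-21
= 7.7816e-14 m

7.7816e-14


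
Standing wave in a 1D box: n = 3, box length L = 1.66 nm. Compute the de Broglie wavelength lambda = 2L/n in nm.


lambda = 2L / n
= 2 * 1.66 / 3
= 3.32 / 3
= 1.1067 nm

1.1067


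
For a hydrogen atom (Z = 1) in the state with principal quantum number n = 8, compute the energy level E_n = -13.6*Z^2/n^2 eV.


E_n = -13.6 * Z^2 / n^2
= -13.6 * 1^2 / 8^2
= -13.6 * 1 / 64
= -0.2125 eV

-0.2125


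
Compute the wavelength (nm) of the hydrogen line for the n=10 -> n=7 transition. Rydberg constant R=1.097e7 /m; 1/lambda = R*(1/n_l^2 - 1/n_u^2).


1/lambda = R * (1/n_l^2 - 1/n_u^2)
= 1.097e7 * (1/7^2 - 1/10^2)
= 1.097e7 * (0.020408 - 0.01)
= 1.097e7 * 0.010408
= 1.1418e+05 /m
lambda = 1 / 1.1418e+05 = 8758.2891 nm

8758.2891


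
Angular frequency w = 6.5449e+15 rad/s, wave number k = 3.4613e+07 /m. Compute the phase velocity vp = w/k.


vp = w / k
= 6.5449e+15 / 3.4613e+07
= 1.8909e+08 m/s

1.8909e+08


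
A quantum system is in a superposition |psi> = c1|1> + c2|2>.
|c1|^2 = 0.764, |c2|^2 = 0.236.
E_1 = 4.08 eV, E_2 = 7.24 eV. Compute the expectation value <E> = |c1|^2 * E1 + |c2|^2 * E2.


<E> = |c1|^2 * E1 + |c2|^2 * E2
= 0.764 * 4.08 + 0.236 * 7.24
= 3.1171 + 1.7086
= 4.8258 eV

4.8258


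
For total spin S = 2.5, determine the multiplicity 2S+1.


Spin multiplicity = 2S + 1
= 2 * 2.5 + 1
= 5.0 + 1
= 6

6


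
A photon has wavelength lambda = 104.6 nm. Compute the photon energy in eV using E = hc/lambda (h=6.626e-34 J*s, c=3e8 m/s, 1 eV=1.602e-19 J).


E = hc / lambda
= (6.626e-34)(3e8) / (104.6e-9)
= 1.9878e-25 / 1.0460e-07
= 1.9004e-18 J
Converting to eV: 1.9004e-18 / 1.602e-19
= 11.8626 eV

11.8626


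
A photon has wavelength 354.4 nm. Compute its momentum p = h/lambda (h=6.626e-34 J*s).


p = h / lambda
= 6.626e-34 / (354.4e-9)
= 6.626e-34 / 3.5440e-07
= 1.8696e-27 kg*m/s

1.8696e-27


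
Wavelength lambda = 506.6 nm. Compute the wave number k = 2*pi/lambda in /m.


k = 2 * pi / lambda
= 6.2832 / (506.6e-9)
= 6.2832 / 5.0660e-07
= 1.2403e+07 /m

1.2403e+07


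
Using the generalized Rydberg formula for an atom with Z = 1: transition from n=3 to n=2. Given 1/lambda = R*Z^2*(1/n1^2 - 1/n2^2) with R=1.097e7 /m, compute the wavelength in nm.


1/lambda = R * Z^2 * (1/n1^2 - 1/n2^2)
= 1.097e7 * 1^2 * (1/2^2 - 1/3^2)
= 1.097e7 * 1 * (0.25 - 0.111111)
= 1.5236e+06 /m
lambda = 1 / 1.5236e+06
= 656.3355 nm

656.3355


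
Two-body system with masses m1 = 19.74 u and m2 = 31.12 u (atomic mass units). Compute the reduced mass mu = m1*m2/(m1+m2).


mu = m1 * m2 / (m1 + m2)
= 19.74 * 31.12 / (19.74 + 31.12)
= 614.3088 / 50.86
= 12.0784 u

12.0784


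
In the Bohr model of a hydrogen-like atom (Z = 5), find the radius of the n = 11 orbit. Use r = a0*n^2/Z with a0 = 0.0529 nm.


r = a0 * n^2 / Z
= 0.0529 * 11^2 / 5
= 0.0529 * 121 / 5
= 1.2802 nm

1.2802


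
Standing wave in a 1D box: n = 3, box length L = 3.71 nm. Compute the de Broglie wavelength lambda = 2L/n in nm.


lambda = 2L / n
= 2 * 3.71 / 3
= 7.42 / 3
= 2.4733 nm

2.4733


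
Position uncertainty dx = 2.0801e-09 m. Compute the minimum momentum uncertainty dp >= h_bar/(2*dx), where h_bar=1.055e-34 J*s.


dp = h_bar / (2 * dx)
= 1.055e-34 / (2 * 2.0801e-09)
= 1.055e-34 / 4.1602e-09
= 2.5359e-26 kg*m/s

2.5359e-26


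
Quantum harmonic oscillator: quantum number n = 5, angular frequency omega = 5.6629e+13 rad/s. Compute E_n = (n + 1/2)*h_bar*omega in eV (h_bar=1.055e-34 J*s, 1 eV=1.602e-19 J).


E = (n + 1/2) * h_bar * omega
= (5 + 0.5) * 1.055e-34 * 5.6629e+13
= 5.5 * 5.9744e-21
= 3.2859e-20 J
= 0.2051 eV

0.2051


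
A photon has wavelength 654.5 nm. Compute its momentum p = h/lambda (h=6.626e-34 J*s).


p = h / lambda
= 6.626e-34 / (654.5e-9)
= 6.626e-34 / 6.5450e-07
= 1.0124e-27 kg*m/s

1.0124e-27


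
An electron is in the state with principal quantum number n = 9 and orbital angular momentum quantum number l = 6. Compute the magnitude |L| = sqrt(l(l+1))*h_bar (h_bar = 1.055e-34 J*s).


L = sqrt(l*(l+1)) * h_bar
= sqrt(6 * 7) * 1.055e-34
= sqrt(42) * 1.055e-34
= 6.4807 * 1.055e-34
= 6.8372e-34 J*s

6.8372e-34


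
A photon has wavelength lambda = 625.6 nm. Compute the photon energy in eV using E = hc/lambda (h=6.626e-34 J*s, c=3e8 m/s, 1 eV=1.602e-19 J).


E = hc / lambda
= (6.626e-34)(3e8) / (625.6e-9)
= 1.9878e-25 / 6.2560e-07
= 3.1774e-19 J
Converting to eV: 3.1774e-19 / 1.602e-19
= 1.9834 eV

1.9834


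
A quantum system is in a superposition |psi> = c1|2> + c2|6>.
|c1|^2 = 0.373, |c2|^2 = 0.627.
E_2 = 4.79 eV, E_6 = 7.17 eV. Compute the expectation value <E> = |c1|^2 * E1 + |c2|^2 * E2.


<E> = |c1|^2 * E1 + |c2|^2 * E2
= 0.373 * 4.79 + 0.627 * 7.17
= 1.7867 + 4.4956
= 6.2823 eV

6.2823


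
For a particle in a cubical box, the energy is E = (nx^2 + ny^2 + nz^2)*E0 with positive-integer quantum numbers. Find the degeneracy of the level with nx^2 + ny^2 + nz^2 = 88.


Enumerate all (nx, ny, nz) with nx^2 + ny^2 + nz^2 = 88:
(4,6,6)
(6,4,6)
(6,6,4)
Total degeneracy = 3

3


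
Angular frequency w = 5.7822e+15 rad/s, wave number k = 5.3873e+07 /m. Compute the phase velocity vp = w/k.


vp = w / k
= 5.7822e+15 / 5.3873e+07
= 1.0733e+08 m/s

1.0733e+08


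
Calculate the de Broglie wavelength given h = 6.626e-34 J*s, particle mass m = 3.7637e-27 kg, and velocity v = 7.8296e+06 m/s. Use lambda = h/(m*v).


lambda = h / (m * v)
= 6.626e-34 / (3.7637e-27 * 7.8296e+06)
= 6.626e-34 / 2.9468e-20
= 2.2485e-14 m

2.2485e-14


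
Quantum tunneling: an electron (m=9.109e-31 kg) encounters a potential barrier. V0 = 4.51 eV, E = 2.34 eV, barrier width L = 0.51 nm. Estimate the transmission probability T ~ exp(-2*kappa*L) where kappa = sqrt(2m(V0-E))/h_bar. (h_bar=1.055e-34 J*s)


V0 - E = 2.17 eV = 3.4763e-19 J
kappa = sqrt(2 * m * (V0-E)) / h_bar
= sqrt(2 * 9.109e-31 * 3.4763e-19) / 1.055e-34
= 7.5433e+09 /m
2*kappa*L = 2 * 7.5433e+09 * 0.51e-9
= 7.6941
T = exp(-7.6941) = 4.554958e-04

4.554958e-04


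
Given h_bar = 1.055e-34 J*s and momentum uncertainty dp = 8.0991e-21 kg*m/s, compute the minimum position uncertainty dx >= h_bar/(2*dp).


dx = h_bar / (2 * dp)
= 1.055e-34 / (2 * 8.0991e-21)
= 1.055e-34 / 1.6198e-20
= 6.5131e-15 m

6.5131e-15


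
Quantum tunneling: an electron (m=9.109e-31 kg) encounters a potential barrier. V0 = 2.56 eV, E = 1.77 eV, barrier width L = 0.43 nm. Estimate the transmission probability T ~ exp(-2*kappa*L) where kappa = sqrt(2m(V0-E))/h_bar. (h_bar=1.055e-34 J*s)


V0 - E = 0.79 eV = 1.2656e-19 J
kappa = sqrt(2 * m * (V0-E)) / h_bar
= sqrt(2 * 9.109e-31 * 1.2656e-19) / 1.055e-34
= 4.5514e+09 /m
2*kappa*L = 2 * 4.5514e+09 * 0.43e-9
= 3.9142
T = exp(-3.9142) = 1.995684e-02

1.995684e-02


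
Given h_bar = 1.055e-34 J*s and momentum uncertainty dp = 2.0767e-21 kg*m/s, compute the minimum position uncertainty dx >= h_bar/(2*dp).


dx = h_bar / (2 * dp)
= 1.055e-34 / (2 * 2.0767e-21)
= 1.055e-34 / 4.1534e-21
= 2.5401e-14 m

2.5401e-14


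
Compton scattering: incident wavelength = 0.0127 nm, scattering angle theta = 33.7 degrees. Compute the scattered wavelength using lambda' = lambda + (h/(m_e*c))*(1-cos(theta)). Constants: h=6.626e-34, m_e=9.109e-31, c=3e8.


Compton wavelength: h/(m_e*c) = 2.4247e-12 m
d_lambda = 2.4247e-12 * (1 - cos(33.7 deg))
= 2.4247e-12 * 0.168046
= 4.0746e-13 m = 0.000407 nm
lambda' = 0.0127 + 0.000407
= 0.013107 nm

0.013107
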